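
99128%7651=7316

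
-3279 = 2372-5651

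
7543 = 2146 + 5397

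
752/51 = 14 + 38/51 ≈ 14.75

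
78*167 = 13026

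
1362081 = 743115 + 618966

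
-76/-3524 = 19/881≈0.0216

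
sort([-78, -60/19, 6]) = [-78, -60/19, 6]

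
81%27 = 0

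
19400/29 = 668 + 28/29 ≈ 668.97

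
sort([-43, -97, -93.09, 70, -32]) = [-97, -93.09, -43, -32, 70]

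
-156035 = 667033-823068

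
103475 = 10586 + 92889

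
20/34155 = 4/6831 ≈ 0.000586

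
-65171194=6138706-71309900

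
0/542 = 0 = 0.00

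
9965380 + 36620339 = 46585719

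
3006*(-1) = -3006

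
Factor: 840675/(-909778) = -1 * 2^(-1) * 3^1 * 5^2 * 11^1 * 1019^1 * 454889^(-1)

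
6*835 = 5010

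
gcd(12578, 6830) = 2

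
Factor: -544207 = -1*373^1*1459^1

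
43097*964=41545508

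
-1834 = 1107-2941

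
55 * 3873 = 213015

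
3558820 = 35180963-31622143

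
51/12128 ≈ 0.00421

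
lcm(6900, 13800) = 13800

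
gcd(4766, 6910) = 2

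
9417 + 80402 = 89819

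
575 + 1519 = 2094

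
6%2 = 0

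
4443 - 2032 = 2411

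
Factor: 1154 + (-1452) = -1*2^1*149^1 = -298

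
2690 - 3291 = -601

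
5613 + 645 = 6258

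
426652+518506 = 945158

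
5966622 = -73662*(-81)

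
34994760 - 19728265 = 15266495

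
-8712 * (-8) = 69696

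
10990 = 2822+8168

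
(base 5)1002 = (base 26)4n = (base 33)3s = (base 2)1111111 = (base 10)127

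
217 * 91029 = 19753293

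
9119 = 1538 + 7581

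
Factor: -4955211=-1 * 3^2 * 17^1 * 139^1 * 233^1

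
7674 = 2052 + 5622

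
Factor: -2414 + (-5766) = -1*2^2*5^1*409^1 = -8180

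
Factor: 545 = 5^1 * 109^1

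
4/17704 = 1/4426 ≈ 0.000226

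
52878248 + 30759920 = 83638168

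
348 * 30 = 10440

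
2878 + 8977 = 11855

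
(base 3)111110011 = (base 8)23115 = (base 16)264d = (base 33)904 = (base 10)9805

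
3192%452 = 28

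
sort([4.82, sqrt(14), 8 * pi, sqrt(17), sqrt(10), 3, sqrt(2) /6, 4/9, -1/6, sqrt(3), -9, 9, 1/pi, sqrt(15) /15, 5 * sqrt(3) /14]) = [-9, -1/6, sqrt(2) /6, sqrt(15) /15, 1/pi, 4/9, 5 * sqrt(3) /14, sqrt(3), 3, sqrt(10), sqrt(14), sqrt(17), 4.82, 9, 8 * pi]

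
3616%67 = 65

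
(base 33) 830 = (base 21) jkc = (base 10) 8811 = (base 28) b6j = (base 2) 10001001101011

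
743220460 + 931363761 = 1674584221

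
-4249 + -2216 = -6465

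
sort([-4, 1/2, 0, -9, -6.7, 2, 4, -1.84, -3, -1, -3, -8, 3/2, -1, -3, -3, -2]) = [-9, -8, -6.7, -4, -3, -3, -3, -3, -2, -1.84, -1, -1, 0, 1/2, 3/2, 2, 4]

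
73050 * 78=5697900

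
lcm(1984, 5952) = 5952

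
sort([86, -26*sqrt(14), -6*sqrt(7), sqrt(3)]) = [-26*sqrt(14), -6*sqrt(7), sqrt(3), 86]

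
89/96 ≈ 0.927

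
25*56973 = 1424325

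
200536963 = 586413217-385876254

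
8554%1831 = 1230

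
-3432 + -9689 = -13121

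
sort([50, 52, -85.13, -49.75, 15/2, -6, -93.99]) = [-93.99, -85.13, -49.75, -6, 15/2, 50, 52]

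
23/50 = 0.46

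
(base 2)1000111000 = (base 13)349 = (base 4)20320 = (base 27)l1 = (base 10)568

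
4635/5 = 927 = 927.00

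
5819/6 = 969+5/6 ≈ 969.83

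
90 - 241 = -151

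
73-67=6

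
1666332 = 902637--763695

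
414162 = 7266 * 57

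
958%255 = 193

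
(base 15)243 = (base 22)117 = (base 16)201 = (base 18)1a9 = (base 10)513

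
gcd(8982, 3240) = 18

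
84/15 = 5 + 3/5 = 5.60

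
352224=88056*4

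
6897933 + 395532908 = 402430841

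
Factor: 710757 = 3^2*151^1*523^1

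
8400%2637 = 489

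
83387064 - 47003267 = 36383797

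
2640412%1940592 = 699820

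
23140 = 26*890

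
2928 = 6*488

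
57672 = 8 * 7209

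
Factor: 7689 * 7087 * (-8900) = -1 * 2^2 * 3^1 * 5^2 * 11^1 * 19^1 * 89^1 * 233^1 * 373^1 = -484978292700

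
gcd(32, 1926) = 2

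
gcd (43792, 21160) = 184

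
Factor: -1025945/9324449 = -1 * 5^1 * 17^(-1) * 31^1 * 53^(-1) * 79^(-1) * 131^(-1) * 6619^1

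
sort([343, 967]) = [343, 967]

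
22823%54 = 35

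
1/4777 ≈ 0.000209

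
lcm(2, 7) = 14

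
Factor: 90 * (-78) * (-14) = 2^3 * 3^3 * 5^1 * 7^1 * 13^1 = 98280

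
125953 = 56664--69289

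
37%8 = 5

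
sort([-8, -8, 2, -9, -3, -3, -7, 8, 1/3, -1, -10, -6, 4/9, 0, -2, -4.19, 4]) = [-10, -9, -8, -8, -7, -6, -4.19, -3, -3, -2, -1, 0, 1/3, 4/9, 2, 4, 8]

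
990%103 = 63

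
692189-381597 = 310592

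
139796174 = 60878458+78917716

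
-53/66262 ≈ -0.000800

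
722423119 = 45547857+676875262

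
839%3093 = 839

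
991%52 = 3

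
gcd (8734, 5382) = 2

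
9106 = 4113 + 4993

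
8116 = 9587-1471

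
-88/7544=-11/943 ≈ -0.0117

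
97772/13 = 7520+12/13 ≈ 7520.92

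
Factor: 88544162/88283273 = 2^1*7^1*13^(-1)*191^1*491^(-1)*13831^(-1)*33113^1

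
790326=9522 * 83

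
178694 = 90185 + 88509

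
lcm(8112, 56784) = 56784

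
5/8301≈0.000602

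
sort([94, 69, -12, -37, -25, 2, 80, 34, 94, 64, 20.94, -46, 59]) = [-46, -37, -25, -12, 2, 20.94, 34, 59, 64, 69, 80, 94, 94]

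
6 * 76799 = 460794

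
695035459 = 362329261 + 332706198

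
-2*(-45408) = 90816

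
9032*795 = 7180440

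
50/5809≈0.00861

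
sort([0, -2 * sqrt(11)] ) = [-2 * sqrt(11), 0] 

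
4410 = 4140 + 270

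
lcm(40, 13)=520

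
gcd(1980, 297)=99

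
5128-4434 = 694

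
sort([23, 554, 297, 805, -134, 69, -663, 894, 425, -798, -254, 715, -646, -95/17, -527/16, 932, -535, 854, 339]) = [-798, -663, -646, -535, -254, -134, -527/16, -95/17, 23, 69, 297, 339, 425, 554, 715, 805, 854, 894, 932]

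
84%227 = 84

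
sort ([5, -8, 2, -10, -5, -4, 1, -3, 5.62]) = [-10, -8, -5, -4, -3, 1, 2, 5, 5.62]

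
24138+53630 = 77768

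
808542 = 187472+621070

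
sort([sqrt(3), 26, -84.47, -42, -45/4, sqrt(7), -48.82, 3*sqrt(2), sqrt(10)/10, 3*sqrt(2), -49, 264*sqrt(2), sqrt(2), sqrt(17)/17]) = [-84.47, -49, -48.82, -42, -45/4, sqrt(17)/17, sqrt(10)/10, sqrt(2), sqrt(3), sqrt(7), 3*sqrt(2), 3*sqrt(2), 26, 264*sqrt(2)]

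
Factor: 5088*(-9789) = -1*2^5*3^2*13^1*53^1*251^1 = -49806432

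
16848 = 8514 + 8334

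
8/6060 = 2/1515 ≈ 0.00132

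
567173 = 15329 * 37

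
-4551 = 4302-8853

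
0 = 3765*0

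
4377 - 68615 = -64238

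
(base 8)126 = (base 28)32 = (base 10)86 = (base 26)38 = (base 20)46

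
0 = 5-5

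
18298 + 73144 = 91442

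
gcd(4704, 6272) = 1568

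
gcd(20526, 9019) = 311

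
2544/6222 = 424/1037 ≈ 0.409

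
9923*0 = 0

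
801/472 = 1 + 329/472 ≈ 1.70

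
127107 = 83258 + 43849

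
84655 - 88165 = -3510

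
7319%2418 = 65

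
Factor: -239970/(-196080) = 2^(-3)*43^(-1)*421^1 = 421/344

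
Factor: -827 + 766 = -1 * 61^1 = -61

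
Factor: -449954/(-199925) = 2^1*5^(-2)*11^(-1)*727^(-1)*224977^1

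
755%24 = 11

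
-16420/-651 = 25 + 145/651 ≈ 25.22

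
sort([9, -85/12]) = [-85/12, 9]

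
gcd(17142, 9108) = 6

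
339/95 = 3+54/95 ≈ 3.57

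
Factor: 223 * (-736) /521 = -1 * 2^5 * 23^1 * 223^1 * 521^(-1) = -164128/521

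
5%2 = 1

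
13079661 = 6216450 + 6863211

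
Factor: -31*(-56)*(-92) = -1*2^5*7^1*23^1*31^1 = -159712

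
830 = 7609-6779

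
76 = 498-422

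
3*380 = 1140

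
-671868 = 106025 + -777893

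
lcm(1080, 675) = 5400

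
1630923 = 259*6297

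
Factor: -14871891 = -1*3^1*37^1*133981^1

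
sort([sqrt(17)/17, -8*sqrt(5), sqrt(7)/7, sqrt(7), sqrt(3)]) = [-8*sqrt(5), sqrt(17)/17, sqrt(7)/7, sqrt(3), sqrt(7)]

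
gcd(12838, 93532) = 2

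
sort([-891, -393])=[-891, -393]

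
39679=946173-906494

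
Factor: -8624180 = -1*2^2*5^1*61^1*7069^1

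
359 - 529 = -170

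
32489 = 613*53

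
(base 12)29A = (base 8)626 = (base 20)106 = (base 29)E0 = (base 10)406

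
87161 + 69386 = 156547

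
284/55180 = 71/13795 ≈ 0.00515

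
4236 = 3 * 1412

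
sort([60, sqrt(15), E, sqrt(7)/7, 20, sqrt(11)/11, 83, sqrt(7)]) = [sqrt(11)/11, sqrt(7)/7, sqrt(7), E, sqrt(15), 20, 60, 83]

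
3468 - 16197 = -12729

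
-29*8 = -232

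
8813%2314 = 1871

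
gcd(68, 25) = 1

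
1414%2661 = 1414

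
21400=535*40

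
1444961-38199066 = -36754105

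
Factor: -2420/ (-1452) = 3^ (-1) * 5^1 = 5/3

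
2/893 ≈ 0.00224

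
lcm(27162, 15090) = 135810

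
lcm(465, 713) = 10695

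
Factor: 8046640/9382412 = 2^2*5^1*7^1*13^ (-1)*67^ (-1)*2693^ (-1)*14369^1 = 2011660/2345603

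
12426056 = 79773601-67347545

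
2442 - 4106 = -1664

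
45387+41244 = 86631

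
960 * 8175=7848000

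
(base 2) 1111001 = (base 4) 1321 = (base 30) 41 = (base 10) 121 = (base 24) 51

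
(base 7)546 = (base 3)101100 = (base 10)279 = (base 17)g7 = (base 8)427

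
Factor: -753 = -1*3^1*251^1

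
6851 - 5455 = 1396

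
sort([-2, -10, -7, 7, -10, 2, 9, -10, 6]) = [-10, -10, -10, -7, -2, 2, 6, 7, 9]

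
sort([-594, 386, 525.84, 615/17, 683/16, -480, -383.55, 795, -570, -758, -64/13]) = [-758, -594, -570, -480, -383.55, -64/13, 615/17, 683/16, 386, 525.84, 795]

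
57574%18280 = 2734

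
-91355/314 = -290 - 295/314 ≈ -290.94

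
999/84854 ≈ 0.0118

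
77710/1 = 77710 = 77710.00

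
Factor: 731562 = 2^1 * 3^1 * 13^1 * 83^1 * 113^1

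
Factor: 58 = 2^1 * 29^1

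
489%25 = 14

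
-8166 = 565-8731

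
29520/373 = 79 + 53/373 ≈ 79.14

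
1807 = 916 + 891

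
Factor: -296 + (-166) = -1 * 2^1 * 3^1 * 7^1 * 11^1 = -462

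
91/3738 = 13/534 ≈ 0.0243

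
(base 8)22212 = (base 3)110211110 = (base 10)9354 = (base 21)1049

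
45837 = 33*1389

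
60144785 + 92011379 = 152156164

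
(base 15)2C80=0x2562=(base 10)9570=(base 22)JH0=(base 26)E42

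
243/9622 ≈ 0.0253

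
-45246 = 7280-52526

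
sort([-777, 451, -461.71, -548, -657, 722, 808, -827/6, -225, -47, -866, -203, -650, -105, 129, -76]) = [-866, -777, -657, -650, -548, -461.71, -225, -203, -827/6, -105, -76, -47, 129, 451, 722, 808]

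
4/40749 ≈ 0.0000982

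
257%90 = 77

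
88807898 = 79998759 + 8809139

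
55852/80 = 13963/20 = 698.15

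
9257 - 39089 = -29832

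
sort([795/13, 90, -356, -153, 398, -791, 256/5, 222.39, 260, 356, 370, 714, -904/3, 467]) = [-791, -356, -904/3, -153, 256/5, 795/13, 90, 222.39, 260, 356, 370, 398, 467, 714]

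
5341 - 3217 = 2124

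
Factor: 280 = 2^3 * 5^1 * 7^1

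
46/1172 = 23/586 ≈ 0.0392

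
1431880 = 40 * 35797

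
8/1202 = 4/601 ≈ 0.00666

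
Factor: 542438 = 2^1*13^1*31^1*673^1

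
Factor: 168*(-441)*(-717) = 2^3*3^4*7^3*239^1 = 53121096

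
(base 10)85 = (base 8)125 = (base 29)2r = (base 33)2j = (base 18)4d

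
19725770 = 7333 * 2690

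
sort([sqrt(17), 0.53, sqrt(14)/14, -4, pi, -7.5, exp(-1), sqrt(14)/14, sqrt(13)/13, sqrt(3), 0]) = [-7.5, -4, 0, sqrt(14)/14, sqrt(14)/14, sqrt(13)/13, exp(-1), 0.53, sqrt(3), pi, sqrt(17)]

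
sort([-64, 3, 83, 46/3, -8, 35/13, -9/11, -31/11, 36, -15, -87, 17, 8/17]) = [-87, -64, -15, -8, -31/11, -9/11, 8/17, 35/13, 3, 46/3, 17, 36, 83]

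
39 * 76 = 2964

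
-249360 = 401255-650615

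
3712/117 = 31 + 85/117 ≈ 31.73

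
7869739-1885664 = 5984075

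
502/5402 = 251/2701 ≈ 0.0929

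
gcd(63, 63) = 63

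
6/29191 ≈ 0.000206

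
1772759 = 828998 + 943761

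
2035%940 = 155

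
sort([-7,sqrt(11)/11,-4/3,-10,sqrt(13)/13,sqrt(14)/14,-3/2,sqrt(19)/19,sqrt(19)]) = [-10,-7,-3/2,-4/3,sqrt(19)/19,sqrt(14)/14,sqrt(13)/13,sqrt(11)/11,sqrt(19)]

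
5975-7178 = -1203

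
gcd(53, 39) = 1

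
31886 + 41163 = 73049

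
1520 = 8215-6695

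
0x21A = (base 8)1032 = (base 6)2254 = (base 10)538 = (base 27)JP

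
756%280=196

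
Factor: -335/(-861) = 3^(-1) * 5^1 * 7^(-1) * 41^(-1) * 67^1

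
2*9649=19298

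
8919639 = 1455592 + 7464047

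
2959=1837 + 1122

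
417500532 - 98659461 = 318841071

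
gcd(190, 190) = 190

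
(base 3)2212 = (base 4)1031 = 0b1001101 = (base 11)70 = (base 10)77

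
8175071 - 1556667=6618404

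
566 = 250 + 316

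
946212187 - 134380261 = 811831926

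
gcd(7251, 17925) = 3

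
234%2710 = 234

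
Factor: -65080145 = -1 * 5^1 * 13^1 * 131^1 * 7643^1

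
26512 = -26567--53079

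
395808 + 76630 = 472438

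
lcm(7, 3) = 21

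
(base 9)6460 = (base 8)11220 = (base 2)1001010010000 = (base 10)4752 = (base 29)5ip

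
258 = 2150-1892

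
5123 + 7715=12838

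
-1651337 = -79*20903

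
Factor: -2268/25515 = -1*2^2*3^(-2)*5^(-1) = -4/45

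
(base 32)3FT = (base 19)9H9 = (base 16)DFD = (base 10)3581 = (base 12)20A5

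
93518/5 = 18703 + 3/5 = 18703.60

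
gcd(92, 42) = 2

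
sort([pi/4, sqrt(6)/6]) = [sqrt(6)/6, pi/4]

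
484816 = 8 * 60602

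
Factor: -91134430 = -1*2^1*5^1*883^1*10321^1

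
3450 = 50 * 69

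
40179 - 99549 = -59370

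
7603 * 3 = 22809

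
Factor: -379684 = -1*2^2*23^1*4127^1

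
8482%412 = 242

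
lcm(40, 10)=40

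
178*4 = 712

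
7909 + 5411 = 13320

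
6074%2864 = 346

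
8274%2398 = 1080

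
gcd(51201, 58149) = 9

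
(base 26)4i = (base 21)5h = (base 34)3k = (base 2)1111010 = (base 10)122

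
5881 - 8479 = -2598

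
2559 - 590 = 1969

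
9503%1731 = 848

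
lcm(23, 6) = 138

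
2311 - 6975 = -4664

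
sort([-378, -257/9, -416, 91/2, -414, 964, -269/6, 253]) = [-416, -414, -378, -269/6, -257/9, 91/2, 253, 964]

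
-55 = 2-57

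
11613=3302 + 8311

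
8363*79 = 660677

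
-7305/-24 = 304 + 3/8 ≈ 304.38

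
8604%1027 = 388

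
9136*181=1653616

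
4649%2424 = 2225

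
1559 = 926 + 633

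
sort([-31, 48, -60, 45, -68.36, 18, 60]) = [-68.36, -60, -31, 18, 45, 48, 60]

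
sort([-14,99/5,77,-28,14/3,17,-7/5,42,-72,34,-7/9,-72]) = [-72,-72,-28,-14,-7/5,-7/9,14/3,17,99/5,34,42,77]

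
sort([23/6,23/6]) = [23/6,23/6]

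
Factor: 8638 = 2^1 * 7^1 * 617^1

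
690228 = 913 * 756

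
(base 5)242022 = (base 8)21464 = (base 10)9012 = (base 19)15i6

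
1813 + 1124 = 2937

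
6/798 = 1/133 ≈ 0.00752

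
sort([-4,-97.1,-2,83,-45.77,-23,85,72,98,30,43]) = [-97.1,-45.77,-23,-4,-2,30,43,72,83,85,98]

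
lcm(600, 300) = 600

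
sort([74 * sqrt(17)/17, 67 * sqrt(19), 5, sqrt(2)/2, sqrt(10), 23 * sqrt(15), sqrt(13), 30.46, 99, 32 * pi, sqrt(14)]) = [sqrt(2)/2, sqrt(10), sqrt(13), sqrt(14), 5, 74 * sqrt(17)/17, 30.46, 23 * sqrt(15), 99, 32 * pi, 67 * sqrt(19)]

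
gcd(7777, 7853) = 1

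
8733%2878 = 99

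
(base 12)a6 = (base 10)126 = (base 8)176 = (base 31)42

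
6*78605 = 471630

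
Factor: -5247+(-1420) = -1*59^1*113^1 = -6667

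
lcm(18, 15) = 90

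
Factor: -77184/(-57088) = 2^(-1)*3^2*67^1*223^(-1) = 603/446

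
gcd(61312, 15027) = 1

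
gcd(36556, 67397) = 1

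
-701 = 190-891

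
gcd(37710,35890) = 10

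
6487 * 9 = 58383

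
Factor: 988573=107^1*9239^1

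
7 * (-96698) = -676886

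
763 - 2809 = -2046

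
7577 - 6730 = 847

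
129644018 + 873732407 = 1003376425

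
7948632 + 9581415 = 17530047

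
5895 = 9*655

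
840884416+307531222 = 1148415638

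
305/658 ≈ 0.464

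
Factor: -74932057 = -1 * 193^1 * 199^1 * 1951^1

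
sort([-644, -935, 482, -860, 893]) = [-935, -860, -644, 482, 893]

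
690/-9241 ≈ -0.0747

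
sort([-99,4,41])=[-99,4,41]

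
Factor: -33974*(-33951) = 2^1*3^1*11317^1*16987^1 = 1153451274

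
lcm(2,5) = 10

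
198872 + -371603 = -172731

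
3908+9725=13633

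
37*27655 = 1023235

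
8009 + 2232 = 10241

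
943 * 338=318734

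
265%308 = 265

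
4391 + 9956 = 14347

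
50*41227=2061350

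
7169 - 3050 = 4119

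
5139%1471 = 726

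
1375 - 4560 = -3185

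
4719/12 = 1573/4 = 393.25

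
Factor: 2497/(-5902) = -1*2^(-1)*11^1*13^(-1) = -11/26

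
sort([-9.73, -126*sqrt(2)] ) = [-126*sqrt(2), -9.73] 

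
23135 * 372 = 8606220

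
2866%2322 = 544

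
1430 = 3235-1805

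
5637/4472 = 1+1165/4472 ≈ 1.26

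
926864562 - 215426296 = 711438266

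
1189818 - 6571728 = -5381910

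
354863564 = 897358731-542495167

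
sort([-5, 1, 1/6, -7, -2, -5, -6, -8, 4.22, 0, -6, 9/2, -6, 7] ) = [-8, -7, -6, -6, -6, -5, -5, -2, 0, 1/6, 1, 4.22, 9/2, 7] 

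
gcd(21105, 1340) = 335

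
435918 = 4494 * 97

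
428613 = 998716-570103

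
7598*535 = 4064930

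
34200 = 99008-64808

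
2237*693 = 1550241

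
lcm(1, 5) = 5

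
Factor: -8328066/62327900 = -1 * 2^(-1) * 3^1 * 5^(-2) * 623279^(-1) * 1388011^1 = -4164033/31163950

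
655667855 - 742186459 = -86518604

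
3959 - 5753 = -1794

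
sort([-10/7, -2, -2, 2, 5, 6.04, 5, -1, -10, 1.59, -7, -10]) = [-10, -10, -7, -2, -2, -10/7, -1, 1.59, 2, 5, 5, 6.04]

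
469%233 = 3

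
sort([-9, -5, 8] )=[-9, -5, 8] 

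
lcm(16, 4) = 16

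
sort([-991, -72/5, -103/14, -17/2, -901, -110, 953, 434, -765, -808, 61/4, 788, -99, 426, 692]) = [-991, -901, -808, -765, -110, -99, -72/5, -17/2, -103/14, 61/4, 426, 434, 692, 788, 953]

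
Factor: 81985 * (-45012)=-1 * 2^2 * 3^1 * 5^1 * 11^2 * 19^1 * 31^1 * 863^1=-3690308820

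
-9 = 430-439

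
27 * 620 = 16740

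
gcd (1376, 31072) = 32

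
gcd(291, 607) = 1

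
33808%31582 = 2226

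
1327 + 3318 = 4645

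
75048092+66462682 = 141510774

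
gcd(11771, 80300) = 1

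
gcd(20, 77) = 1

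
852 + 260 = 1112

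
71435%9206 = 6993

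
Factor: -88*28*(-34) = 2^6*7^1*11^1*17^1 = 83776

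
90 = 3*30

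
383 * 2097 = 803151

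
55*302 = 16610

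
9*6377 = 57393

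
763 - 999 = -236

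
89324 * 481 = 42964844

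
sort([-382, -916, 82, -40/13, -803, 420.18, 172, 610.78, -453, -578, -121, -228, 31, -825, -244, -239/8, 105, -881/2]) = [-916, -825, -803, -578, -453, -881/2, -382, -244, -228, -121, -239/8, -40/13, 31, 82, 105, 172, 420.18, 610.78]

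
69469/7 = 9924 + 1/7 ≈ 9924.14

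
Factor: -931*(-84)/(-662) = -1*2^1*3^1*7^3*19^1*331^(-1) = -39102/331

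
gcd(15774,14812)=2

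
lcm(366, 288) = 17568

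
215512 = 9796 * 22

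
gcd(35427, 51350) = 1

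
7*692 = 4844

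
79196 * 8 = 633568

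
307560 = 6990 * 44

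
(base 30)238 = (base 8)3552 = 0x76a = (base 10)1898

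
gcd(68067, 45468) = 27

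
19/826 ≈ 0.0230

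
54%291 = 54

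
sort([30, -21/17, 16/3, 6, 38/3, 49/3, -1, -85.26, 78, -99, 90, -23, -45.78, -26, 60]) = [-99, -85.26, -45.78, -26, -23, -21/17, -1, 16/3, 6, 38/3, 49/3, 30, 60, 78, 90]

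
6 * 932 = 5592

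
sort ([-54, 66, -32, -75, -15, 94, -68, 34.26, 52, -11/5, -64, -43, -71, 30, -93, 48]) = [-93, -75, -71, -68, -64, -54, -43, -32, -15, -11/5, 30, 34.26, 48, 52, 66, 94]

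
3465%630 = 315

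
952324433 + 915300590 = 1867625023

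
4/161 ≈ 0.0248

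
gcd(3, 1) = 1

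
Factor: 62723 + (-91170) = -1*28447^1 = -28447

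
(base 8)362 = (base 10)242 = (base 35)6w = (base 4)3302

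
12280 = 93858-81578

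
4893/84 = 233/4 = 58.25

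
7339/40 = 183+19/40 ≈ 183.48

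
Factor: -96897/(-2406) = 2^(-1)*401^(-1)*32299^1 = 32299/802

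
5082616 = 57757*88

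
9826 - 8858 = 968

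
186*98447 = 18311142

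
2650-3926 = -1276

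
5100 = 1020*5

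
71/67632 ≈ 0.00105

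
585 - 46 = 539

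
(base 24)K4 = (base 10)484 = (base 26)IG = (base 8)744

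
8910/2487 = 3 + 483/829 ≈ 3.58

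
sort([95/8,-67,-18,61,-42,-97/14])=[-67,-42,-18,-97/14,95/8,61]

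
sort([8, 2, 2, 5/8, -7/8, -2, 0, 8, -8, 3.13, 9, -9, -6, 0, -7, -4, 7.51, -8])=[-9, -8, -8, -7, -6, -4, -2, -7/8, 0, 0, 5/8, 2, 2, 3.13, 7.51, 8, 8, 9]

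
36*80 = 2880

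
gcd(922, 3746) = 2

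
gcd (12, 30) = 6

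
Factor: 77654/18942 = 3^ (-1)*7^ (-1)*11^ (-1)*947^1 = 947/231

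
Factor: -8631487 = -1*89^1*293^1*331^1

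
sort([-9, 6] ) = [-9, 6] 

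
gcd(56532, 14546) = 14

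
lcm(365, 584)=2920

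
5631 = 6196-565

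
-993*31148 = -30929964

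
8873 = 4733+4140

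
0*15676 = 0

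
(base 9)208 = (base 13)101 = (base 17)a0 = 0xaa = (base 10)170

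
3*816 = 2448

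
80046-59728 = 20318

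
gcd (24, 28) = 4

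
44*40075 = 1763300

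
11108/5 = 2221 + 3/5 = 2221.60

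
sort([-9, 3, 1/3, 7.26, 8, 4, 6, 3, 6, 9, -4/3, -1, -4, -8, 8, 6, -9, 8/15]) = [-9, -9, -8, -4, -4/3, -1, 1/3, 8/15, 3, 3, 4, 6, 6, 6, 7.26, 8, 8, 9]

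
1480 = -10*(-148)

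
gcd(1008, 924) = 84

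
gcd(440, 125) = 5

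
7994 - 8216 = -222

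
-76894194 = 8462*(-9087)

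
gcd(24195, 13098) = 3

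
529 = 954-425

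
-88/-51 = 1 + 37/51 ≈ 1.73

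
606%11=1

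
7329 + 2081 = 9410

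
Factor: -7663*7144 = -1*2^3*19^1*47^1*79^1*97^1 = -54744472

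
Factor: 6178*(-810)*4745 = -1*2^2*3^4*5^2*13^1*73^1*3089^1 = -23744834100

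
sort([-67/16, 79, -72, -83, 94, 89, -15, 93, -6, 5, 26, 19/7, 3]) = [-83, -72, -15, -6, -67/16, 19/7, 3, 5, 26, 79, 89, 93, 94]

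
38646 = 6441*6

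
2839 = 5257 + -2418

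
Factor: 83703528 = 2^3*3^2*151^1*7699^1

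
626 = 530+96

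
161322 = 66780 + 94542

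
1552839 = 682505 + 870334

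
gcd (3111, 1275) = 51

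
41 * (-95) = -3895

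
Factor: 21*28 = 2^2*3^1*7^2 = 588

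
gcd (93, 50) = 1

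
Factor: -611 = -1*13^1*47^1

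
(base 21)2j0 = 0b10100000001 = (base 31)1aa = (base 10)1281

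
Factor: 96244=2^2 * 24061^1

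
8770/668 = 4385/334 ≈ 13.13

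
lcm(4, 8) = 8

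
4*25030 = 100120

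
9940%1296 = 868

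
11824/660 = 17 + 151/165 ≈ 17.92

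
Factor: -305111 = -1*305111^1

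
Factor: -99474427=-1*13^1*7651879^1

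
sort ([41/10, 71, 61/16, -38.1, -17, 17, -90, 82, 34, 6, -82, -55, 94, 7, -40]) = [-90, -82, -55, -40, -38.1, -17, 61/16, 41/10, 6, 7, 17, 34, 71, 82, 94]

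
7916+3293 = 11209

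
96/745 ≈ 0.129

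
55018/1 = 55018 = 55018.00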